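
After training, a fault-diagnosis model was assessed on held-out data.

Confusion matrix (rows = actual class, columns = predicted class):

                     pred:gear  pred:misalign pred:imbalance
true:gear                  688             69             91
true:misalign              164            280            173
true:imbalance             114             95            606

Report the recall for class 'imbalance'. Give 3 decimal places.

One-vs-rest for 'imbalance': TP = diagonal; FP = other classes predicted 'imbalance'; FN = 'imbalance' predicted as other.
recall = TP/(TP+FN).
imbalance: TP=606, FN=114+95=209 → 606/815 = 0.7436

0.744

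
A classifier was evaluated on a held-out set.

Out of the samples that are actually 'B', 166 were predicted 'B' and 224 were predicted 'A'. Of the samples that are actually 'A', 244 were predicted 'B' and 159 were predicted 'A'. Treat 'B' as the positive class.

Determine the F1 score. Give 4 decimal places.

Precision = TP/(TP+FP) = 166/410 = 0.4049
Recall = TP/(TP+FN) = 166/390 = 0.4256
F1 = 2·TP/(2·TP+FP+FN) = 332/800 = 0.4150

0.4150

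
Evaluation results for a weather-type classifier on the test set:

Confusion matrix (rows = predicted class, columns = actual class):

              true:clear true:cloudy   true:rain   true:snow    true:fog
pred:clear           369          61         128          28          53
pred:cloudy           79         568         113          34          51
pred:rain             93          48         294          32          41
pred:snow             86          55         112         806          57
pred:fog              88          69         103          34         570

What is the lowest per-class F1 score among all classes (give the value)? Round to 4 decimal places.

0.4674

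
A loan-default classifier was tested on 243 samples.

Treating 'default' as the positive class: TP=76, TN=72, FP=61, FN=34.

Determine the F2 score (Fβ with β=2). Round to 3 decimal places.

0.659

Fβ = (1+β²)·TP / ((1+β²)·TP + β²·FN + FP), with β²=4
= 5·76 / (5·76 + 4·34 + 61) = 0.659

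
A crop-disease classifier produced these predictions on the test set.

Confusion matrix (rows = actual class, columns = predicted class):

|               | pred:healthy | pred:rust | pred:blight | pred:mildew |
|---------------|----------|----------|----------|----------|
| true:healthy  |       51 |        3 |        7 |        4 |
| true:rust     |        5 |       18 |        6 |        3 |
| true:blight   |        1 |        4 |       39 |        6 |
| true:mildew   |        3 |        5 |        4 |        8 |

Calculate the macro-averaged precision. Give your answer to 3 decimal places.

0.632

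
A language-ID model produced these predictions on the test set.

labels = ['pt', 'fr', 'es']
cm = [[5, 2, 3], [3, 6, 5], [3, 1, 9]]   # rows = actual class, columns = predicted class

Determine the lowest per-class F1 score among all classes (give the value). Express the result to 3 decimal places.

0.476

Per-class F1 score (2·TP/(2·TP+FP+FN)):
  pt: TP=5, FP=3+3=6, FN=2+3=5 → 10/21 = 0.4762
  fr: TP=6, FP=2+1=3, FN=3+5=8 → 12/23 = 0.5217
  es: TP=9, FP=3+5=8, FN=3+1=4 → 18/30 = 0.6000
Lowest is class 'pt' with F1 score = 0.476.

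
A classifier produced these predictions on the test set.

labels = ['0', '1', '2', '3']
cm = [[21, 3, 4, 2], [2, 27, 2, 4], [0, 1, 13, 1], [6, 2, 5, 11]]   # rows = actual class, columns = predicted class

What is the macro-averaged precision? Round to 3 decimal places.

Per-class precision (TP/(TP+FP)):
  0: TP=21, FP=2+0+6=8 → 21/29 = 0.7241
  1: TP=27, FP=3+1+2=6 → 27/33 = 0.8182
  2: TP=13, FP=4+2+5=11 → 13/24 = 0.5417
  3: TP=11, FP=2+4+1=7 → 11/18 = 0.6111
Macro-precision = mean = (0.7241 + 0.8182 + 0.5417 + 0.6111) / 4 = 0.674

0.674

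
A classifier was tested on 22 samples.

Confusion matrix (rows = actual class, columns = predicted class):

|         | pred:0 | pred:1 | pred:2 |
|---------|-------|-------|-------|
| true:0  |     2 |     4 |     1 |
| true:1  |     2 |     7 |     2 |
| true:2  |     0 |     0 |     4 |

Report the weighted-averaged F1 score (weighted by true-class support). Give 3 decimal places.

Per-class F1 score (2·TP/(2·TP+FP+FN)):
  0: TP=2, FP=2+0=2, FN=4+1=5 → 4/11 = 0.3636
  1: TP=7, FP=4+0=4, FN=2+2=4 → 14/22 = 0.6364
  2: TP=4, FP=1+2=3, FN=0+0=0 → 8/11 = 0.7273
Weighted-F1 score = Σ (supportᵢ/N)·F1 scoreᵢ with N=22: (7/22)·0.3636 + (11/22)·0.6364 + (4/22)·0.7273 = 0.566

0.566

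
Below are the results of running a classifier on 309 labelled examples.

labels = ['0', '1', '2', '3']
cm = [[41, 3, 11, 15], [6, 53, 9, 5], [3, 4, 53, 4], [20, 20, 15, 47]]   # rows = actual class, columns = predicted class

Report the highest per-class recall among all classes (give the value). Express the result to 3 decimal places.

0.828

Per-class recall (TP/(TP+FN)):
  0: TP=41, FN=3+11+15=29 → 41/70 = 0.5857
  1: TP=53, FN=6+9+5=20 → 53/73 = 0.7260
  2: TP=53, FN=3+4+4=11 → 53/64 = 0.8281
  3: TP=47, FN=20+20+15=55 → 47/102 = 0.4608
Highest is class '2' with recall = 0.828.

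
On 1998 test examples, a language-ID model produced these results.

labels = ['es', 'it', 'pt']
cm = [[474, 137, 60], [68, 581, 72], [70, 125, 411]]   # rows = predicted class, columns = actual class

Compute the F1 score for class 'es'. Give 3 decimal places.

Take TP from the diagonal, FP from the rest of the 'es' prediction marginal, FN from the rest of the 'es' actual marginal.
F1 score = 2·TP/(2·TP+FP+FN).
es: TP=474, FP=137+60=197, FN=68+70=138 → 948/1283 = 0.7389

0.739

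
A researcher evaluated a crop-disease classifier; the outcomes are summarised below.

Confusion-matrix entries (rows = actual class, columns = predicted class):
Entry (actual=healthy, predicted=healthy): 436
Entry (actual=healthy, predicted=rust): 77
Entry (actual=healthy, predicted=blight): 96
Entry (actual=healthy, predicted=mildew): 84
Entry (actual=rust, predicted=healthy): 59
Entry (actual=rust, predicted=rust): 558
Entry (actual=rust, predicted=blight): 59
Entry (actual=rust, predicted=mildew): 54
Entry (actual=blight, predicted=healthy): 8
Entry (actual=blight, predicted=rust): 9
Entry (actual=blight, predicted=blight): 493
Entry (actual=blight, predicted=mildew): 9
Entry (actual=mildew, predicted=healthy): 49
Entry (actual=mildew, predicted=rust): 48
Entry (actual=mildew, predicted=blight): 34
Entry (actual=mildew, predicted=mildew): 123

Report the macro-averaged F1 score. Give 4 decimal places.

0.6939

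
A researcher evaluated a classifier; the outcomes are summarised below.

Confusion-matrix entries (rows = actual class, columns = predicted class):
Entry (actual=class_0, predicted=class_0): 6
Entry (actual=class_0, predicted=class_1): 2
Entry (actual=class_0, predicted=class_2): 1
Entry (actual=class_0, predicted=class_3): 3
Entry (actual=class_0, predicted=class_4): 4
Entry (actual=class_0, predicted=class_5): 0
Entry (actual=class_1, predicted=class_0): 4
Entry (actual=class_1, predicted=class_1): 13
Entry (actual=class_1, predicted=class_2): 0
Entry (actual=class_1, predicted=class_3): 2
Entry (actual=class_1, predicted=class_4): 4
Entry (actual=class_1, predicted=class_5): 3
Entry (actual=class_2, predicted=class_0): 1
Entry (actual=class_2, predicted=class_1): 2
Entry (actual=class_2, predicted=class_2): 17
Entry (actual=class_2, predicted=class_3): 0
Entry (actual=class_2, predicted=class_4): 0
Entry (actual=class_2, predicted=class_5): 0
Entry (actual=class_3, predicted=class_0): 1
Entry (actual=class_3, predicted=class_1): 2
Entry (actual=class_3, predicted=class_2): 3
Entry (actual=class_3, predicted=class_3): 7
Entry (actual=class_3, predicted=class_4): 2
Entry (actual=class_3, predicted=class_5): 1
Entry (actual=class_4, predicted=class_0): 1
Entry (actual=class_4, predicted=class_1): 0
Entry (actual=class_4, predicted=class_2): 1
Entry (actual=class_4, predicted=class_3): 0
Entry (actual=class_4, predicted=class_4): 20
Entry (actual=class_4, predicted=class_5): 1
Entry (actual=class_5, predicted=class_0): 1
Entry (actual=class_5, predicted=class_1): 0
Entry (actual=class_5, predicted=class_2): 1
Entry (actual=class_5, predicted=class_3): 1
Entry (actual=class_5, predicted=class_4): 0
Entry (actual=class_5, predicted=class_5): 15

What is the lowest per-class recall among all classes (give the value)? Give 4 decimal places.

Per-class recall (TP/(TP+FN)):
  class_0: TP=6, FN=2+1+3+4+0=10 → 6/16 = 0.37500
  class_1: TP=13, FN=4+0+2+4+3=13 → 13/26 = 0.50000
  class_2: TP=17, FN=1+2+0+0+0=3 → 17/20 = 0.85000
  class_3: TP=7, FN=1+2+3+2+1=9 → 7/16 = 0.43750
  class_4: TP=20, FN=1+0+1+0+1=3 → 20/23 = 0.86957
  class_5: TP=15, FN=1+0+1+1+0=3 → 15/18 = 0.83333
Lowest is class 'class_0' with recall = 0.3750.

0.3750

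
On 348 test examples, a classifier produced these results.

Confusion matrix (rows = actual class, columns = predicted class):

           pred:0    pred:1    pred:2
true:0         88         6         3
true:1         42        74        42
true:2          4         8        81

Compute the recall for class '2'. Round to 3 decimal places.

Treat '2' as positive and all other classes as negative.
recall = TP/(TP+FN).
2: TP=81, FN=4+8=12 → 81/93 = 0.8710

0.871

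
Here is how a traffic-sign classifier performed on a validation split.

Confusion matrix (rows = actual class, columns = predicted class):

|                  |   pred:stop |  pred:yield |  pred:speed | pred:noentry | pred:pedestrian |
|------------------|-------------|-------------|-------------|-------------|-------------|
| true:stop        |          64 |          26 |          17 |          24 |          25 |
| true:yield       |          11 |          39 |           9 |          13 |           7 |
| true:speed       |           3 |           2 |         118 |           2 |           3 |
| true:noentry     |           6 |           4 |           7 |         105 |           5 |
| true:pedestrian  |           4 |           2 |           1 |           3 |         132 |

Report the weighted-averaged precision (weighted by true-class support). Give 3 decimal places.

0.719

Per-class precision (TP/(TP+FP)):
  stop: TP=64, FP=11+3+6+4=24 → 64/88 = 0.7273
  yield: TP=39, FP=26+2+4+2=34 → 39/73 = 0.5342
  speed: TP=118, FP=17+9+7+1=34 → 118/152 = 0.7763
  noentry: TP=105, FP=24+13+2+3=42 → 105/147 = 0.7143
  pedestrian: TP=132, FP=25+7+3+5=40 → 132/172 = 0.7674
Weighted-precision = Σ (supportᵢ/N)·precisionᵢ with N=632: (156/632)·0.7273 + (79/632)·0.5342 + (128/632)·0.7763 + (127/632)·0.7143 + (142/632)·0.7674 = 0.719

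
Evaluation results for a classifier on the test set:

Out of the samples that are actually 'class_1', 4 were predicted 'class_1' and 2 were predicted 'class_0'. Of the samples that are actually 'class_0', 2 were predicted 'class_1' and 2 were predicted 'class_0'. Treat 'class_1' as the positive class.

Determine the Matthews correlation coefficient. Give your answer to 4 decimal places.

MCC = (TP·TN − FP·FN) / √((TP+FP)(TP+FN)(TN+FP)(TN+FN))
Numerator = 4·2 − 2·2 = 4
Denominator = √(6·6·4·4) = √576 = 24.0000
MCC = 4 / 24.0000 = 0.1667

0.1667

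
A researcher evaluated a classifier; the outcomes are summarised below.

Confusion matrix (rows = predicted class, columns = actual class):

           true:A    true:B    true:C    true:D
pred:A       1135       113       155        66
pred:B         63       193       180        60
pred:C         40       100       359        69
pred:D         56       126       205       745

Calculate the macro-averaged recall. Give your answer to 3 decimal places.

0.608

Per-class recall (TP/(TP+FN)):
  A: TP=1135, FN=63+40+56=159 → 1135/1294 = 0.8771
  B: TP=193, FN=113+100+126=339 → 193/532 = 0.3628
  C: TP=359, FN=155+180+205=540 → 359/899 = 0.3993
  D: TP=745, FN=66+60+69=195 → 745/940 = 0.7926
Macro-recall = mean = (0.8771 + 0.3628 + 0.3993 + 0.7926) / 4 = 0.608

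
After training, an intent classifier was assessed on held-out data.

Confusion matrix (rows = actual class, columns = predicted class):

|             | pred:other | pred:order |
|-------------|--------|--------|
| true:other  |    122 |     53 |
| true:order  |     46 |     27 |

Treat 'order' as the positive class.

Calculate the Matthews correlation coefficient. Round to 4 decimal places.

MCC = (TP·TN − FP·FN) / √((TP+FP)(TP+FN)(TN+FP)(TN+FN))
Numerator = 27·122 − 53·46 = 856
Denominator = √(80·73·175·168) = √171696000 = 13103.2820
MCC = 856 / 13103.2820 = 0.0653

0.0653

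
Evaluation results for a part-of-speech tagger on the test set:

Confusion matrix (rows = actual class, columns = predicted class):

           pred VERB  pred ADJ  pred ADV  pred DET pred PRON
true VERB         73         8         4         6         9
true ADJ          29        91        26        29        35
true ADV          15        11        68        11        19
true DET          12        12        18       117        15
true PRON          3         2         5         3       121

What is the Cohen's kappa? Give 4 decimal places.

Observed agreement pₒ = trace/N = 470/742 = 0.63342
Expected agreement pₑ = Σ (rowᵢ·colᵢ)/N² = (100·132 + 210·124 + 124·121 + 174·166 + 134·199)/742² = 0.19942
κ = (pₒ − pₑ)/(1 − pₑ) = (0.63342 − 0.19942)/(1 − 0.19942) = 0.5421

0.5421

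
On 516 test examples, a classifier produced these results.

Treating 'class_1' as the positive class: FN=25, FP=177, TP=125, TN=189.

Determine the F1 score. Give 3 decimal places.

0.553

Precision = TP/(TP+FP) = 125/302 = 0.4139
Recall = TP/(TP+FN) = 125/150 = 0.8333
F1 = 2·TP/(2·TP+FP+FN) = 250/452 = 0.553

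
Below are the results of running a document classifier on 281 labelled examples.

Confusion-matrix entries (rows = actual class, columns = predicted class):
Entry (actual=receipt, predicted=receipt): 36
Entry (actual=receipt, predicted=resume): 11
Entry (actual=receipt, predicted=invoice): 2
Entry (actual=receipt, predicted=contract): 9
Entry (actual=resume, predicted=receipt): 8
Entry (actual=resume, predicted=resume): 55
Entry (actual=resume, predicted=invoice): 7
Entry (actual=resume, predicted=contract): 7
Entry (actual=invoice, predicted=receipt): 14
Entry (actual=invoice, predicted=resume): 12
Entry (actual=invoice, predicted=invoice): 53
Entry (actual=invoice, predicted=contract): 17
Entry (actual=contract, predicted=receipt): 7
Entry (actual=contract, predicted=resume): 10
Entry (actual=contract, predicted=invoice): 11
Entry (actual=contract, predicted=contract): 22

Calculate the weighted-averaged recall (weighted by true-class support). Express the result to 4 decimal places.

0.5907

Per-class recall (TP/(TP+FN)):
  receipt: TP=36, FN=11+2+9=22 → 36/58 = 0.62069
  resume: TP=55, FN=8+7+7=22 → 55/77 = 0.71429
  invoice: TP=53, FN=14+12+17=43 → 53/96 = 0.55208
  contract: TP=22, FN=7+10+11=28 → 22/50 = 0.44000
Weighted-recall = Σ (supportᵢ/N)·recallᵢ with N=281: (58/281)·0.62069 + (77/281)·0.71429 + (96/281)·0.55208 + (50/281)·0.44000 = 0.5907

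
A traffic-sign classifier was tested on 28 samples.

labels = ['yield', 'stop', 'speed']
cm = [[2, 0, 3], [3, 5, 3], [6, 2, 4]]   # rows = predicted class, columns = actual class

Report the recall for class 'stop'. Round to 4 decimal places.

0.7143

One-vs-rest for 'stop': TP = diagonal; FP = other classes predicted 'stop'; FN = 'stop' predicted as other.
recall = TP/(TP+FN).
stop: TP=5, FN=0+2=2 → 5/7 = 0.71429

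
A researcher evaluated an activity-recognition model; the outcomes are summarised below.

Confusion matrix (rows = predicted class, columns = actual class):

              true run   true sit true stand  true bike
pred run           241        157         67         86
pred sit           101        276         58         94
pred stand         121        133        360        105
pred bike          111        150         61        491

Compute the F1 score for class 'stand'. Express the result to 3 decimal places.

One-vs-rest for 'stand': TP = diagonal; FP = other classes predicted 'stand'; FN = 'stand' predicted as other.
F1 score = 2·TP/(2·TP+FP+FN).
stand: TP=360, FP=121+133+105=359, FN=67+58+61=186 → 720/1265 = 0.5692

0.569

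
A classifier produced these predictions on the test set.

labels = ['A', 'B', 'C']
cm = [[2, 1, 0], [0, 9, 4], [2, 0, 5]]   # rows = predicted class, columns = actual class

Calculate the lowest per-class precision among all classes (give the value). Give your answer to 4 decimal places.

Per-class precision (TP/(TP+FP)):
  A: TP=2, FP=1+0=1 → 2/3 = 0.66667
  B: TP=9, FP=0+4=4 → 9/13 = 0.69231
  C: TP=5, FP=2+0=2 → 5/7 = 0.71429
Lowest is class 'A' with precision = 0.6667.

0.6667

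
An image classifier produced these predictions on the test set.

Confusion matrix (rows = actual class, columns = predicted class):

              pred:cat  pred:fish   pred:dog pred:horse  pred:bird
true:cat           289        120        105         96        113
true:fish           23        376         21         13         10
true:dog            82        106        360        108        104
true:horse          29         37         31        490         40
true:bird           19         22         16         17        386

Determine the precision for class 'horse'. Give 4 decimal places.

0.6768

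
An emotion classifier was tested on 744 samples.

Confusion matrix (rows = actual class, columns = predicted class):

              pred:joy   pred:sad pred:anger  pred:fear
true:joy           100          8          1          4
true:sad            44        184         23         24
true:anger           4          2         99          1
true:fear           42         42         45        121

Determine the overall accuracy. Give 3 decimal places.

Accuracy = trace / total = (100+184+99+121=504) / 744 = 504/744 = 0.677

0.677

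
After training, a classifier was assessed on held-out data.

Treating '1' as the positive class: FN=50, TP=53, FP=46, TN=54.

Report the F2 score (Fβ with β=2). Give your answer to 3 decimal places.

Fβ = (1+β²)·TP / ((1+β²)·TP + β²·FN + FP), with β²=4
= 5·53 / (5·53 + 4·50 + 46) = 0.519

0.519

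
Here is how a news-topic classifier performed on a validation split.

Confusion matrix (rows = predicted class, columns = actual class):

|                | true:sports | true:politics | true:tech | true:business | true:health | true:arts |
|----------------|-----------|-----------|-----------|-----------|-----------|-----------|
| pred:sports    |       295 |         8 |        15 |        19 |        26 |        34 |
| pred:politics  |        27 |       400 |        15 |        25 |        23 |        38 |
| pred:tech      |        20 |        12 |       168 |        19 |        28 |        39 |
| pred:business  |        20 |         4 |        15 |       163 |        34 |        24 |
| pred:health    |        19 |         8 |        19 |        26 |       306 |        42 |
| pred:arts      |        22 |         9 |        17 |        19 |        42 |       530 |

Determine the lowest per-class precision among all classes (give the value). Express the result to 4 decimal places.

Per-class precision (TP/(TP+FP)):
  sports: TP=295, FP=8+15+19+26+34=102 → 295/397 = 0.74307
  politics: TP=400, FP=27+15+25+23+38=128 → 400/528 = 0.75758
  tech: TP=168, FP=20+12+19+28+39=118 → 168/286 = 0.58741
  business: TP=163, FP=20+4+15+34+24=97 → 163/260 = 0.62692
  health: TP=306, FP=19+8+19+26+42=114 → 306/420 = 0.72857
  arts: TP=530, FP=22+9+17+19+42=109 → 530/639 = 0.82942
Lowest is class 'tech' with precision = 0.5874.

0.5874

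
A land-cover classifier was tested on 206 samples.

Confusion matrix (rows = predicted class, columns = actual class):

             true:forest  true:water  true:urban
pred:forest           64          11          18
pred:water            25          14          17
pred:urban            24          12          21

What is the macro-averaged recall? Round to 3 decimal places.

0.440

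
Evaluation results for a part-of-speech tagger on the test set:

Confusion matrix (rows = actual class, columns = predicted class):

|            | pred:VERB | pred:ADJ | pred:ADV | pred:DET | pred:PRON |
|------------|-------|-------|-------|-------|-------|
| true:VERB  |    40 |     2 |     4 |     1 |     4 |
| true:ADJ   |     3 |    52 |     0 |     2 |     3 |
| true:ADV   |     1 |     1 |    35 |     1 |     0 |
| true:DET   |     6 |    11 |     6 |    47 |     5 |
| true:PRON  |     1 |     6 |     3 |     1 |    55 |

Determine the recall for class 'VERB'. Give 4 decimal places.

0.7843

Take TP from the diagonal, FP from the rest of the 'VERB' prediction marginal, FN from the rest of the 'VERB' actual marginal.
recall = TP/(TP+FN).
VERB: TP=40, FN=2+4+1+4=11 → 40/51 = 0.78431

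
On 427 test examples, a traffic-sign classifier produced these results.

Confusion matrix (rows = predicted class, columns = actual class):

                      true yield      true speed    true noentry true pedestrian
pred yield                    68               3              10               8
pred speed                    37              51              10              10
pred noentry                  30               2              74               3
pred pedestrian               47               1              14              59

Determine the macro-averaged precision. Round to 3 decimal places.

Per-class precision (TP/(TP+FP)):
  yield: TP=68, FP=3+10+8=21 → 68/89 = 0.7640
  speed: TP=51, FP=37+10+10=57 → 51/108 = 0.4722
  noentry: TP=74, FP=30+2+3=35 → 74/109 = 0.6789
  pedestrian: TP=59, FP=47+1+14=62 → 59/121 = 0.4876
Macro-precision = mean = (0.7640 + 0.4722 + 0.6789 + 0.4876) / 4 = 0.601

0.601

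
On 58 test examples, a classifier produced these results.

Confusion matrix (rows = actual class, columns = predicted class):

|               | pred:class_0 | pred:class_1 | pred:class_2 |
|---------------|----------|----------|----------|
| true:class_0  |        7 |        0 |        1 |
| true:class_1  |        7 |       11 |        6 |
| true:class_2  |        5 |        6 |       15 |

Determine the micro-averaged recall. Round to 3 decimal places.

Micro-averaging pools counts across classes: ΣTP=33, ΣFP=25, ΣFN=25.
Micro-recall = TP/(TP+FN) on pooled counts = 0.569 (equals overall accuracy in single-label multiclass).

0.569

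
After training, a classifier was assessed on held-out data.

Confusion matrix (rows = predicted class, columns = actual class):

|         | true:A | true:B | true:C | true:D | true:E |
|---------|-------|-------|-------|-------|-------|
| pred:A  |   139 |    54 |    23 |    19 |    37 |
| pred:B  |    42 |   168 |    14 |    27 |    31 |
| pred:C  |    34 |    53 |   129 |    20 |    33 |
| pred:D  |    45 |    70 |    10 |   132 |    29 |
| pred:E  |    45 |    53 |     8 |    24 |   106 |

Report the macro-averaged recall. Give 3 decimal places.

Per-class recall (TP/(TP+FN)):
  A: TP=139, FN=42+34+45+45=166 → 139/305 = 0.4557
  B: TP=168, FN=54+53+70+53=230 → 168/398 = 0.4221
  C: TP=129, FN=23+14+10+8=55 → 129/184 = 0.7011
  D: TP=132, FN=19+27+20+24=90 → 132/222 = 0.5946
  E: TP=106, FN=37+31+33+29=130 → 106/236 = 0.4492
Macro-recall = mean = (0.4557 + 0.4221 + 0.7011 + 0.5946 + 0.4492) / 5 = 0.525

0.525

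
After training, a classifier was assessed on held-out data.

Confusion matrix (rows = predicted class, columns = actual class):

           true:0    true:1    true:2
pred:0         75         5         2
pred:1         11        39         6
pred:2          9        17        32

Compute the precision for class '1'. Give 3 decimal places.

precision = TP/(TP+FP).
1: TP=39, FP=11+6=17 → 39/56 = 0.6964

0.696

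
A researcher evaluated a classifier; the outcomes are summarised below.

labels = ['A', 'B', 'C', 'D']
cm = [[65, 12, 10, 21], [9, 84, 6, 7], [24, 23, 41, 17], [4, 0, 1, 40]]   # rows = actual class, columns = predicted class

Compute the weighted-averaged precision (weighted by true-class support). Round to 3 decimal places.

0.657

Per-class precision (TP/(TP+FP)):
  A: TP=65, FP=9+24+4=37 → 65/102 = 0.6373
  B: TP=84, FP=12+23+0=35 → 84/119 = 0.7059
  C: TP=41, FP=10+6+1=17 → 41/58 = 0.7069
  D: TP=40, FP=21+7+17=45 → 40/85 = 0.4706
Weighted-precision = Σ (supportᵢ/N)·precisionᵢ with N=364: (108/364)·0.6373 + (106/364)·0.7059 + (105/364)·0.7069 + (45/364)·0.4706 = 0.657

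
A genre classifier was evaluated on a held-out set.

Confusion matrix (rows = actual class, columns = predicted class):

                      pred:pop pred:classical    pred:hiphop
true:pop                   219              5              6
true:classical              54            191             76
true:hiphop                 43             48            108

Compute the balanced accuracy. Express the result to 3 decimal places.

0.697

Balanced accuracy = mean of per-class recall.
  pop: recall = 219/230 = 0.9522
  classical: recall = 191/321 = 0.5950
  hiphop: recall = 108/199 = 0.5427
Mean = (0.9522 + 0.5950 + 0.5427) / 3 = 0.697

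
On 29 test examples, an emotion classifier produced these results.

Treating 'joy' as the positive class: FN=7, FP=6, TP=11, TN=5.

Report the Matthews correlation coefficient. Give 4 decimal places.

MCC = (TP·TN − FP·FN) / √((TP+FP)(TP+FN)(TN+FP)(TN+FN))
Numerator = 11·5 − 6·7 = 13
Denominator = √(17·18·11·12) = √40392 = 200.9776
MCC = 13 / 200.9776 = 0.0647

0.0647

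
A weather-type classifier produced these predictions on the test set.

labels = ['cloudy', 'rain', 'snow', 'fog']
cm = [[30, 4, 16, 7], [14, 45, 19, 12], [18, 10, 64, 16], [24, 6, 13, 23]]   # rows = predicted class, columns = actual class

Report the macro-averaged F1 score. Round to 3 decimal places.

Per-class F1 score (2·TP/(2·TP+FP+FN)):
  cloudy: TP=30, FP=4+16+7=27, FN=14+18+24=56 → 60/143 = 0.4196
  rain: TP=45, FP=14+19+12=45, FN=4+10+6=20 → 90/155 = 0.5806
  snow: TP=64, FP=18+10+16=44, FN=16+19+13=48 → 128/220 = 0.5818
  fog: TP=23, FP=24+6+13=43, FN=7+12+16=35 → 46/124 = 0.3710
Macro-F1 score = mean = (0.4196 + 0.5806 + 0.5818 + 0.3710) / 4 = 0.488

0.488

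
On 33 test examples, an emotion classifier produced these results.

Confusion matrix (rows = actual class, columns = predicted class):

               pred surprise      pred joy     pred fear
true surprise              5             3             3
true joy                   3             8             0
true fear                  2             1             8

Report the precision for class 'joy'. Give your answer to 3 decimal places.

precision = TP/(TP+FP).
joy: TP=8, FP=3+1=4 → 8/12 = 0.6667

0.667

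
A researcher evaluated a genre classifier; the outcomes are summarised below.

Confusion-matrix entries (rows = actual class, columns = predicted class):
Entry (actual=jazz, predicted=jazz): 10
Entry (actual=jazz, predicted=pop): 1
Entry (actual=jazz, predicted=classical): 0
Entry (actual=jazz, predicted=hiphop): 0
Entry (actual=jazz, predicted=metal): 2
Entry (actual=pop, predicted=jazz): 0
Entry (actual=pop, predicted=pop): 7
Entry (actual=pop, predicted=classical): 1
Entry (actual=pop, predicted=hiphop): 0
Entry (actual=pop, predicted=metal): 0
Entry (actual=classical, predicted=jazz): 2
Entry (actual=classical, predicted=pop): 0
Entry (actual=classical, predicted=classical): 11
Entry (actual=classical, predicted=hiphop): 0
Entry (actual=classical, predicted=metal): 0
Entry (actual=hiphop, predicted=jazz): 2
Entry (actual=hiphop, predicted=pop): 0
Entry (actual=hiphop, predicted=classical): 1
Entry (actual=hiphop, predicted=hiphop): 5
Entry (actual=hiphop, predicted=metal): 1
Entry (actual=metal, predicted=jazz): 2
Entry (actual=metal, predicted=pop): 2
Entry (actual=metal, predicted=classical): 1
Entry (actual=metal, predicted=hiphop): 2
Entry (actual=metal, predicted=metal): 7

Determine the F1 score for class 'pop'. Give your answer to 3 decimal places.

F1 score = 2·TP/(2·TP+FP+FN).
pop: TP=7, FP=1+0+0+2=3, FN=0+1+0+0=1 → 14/18 = 0.7778

0.778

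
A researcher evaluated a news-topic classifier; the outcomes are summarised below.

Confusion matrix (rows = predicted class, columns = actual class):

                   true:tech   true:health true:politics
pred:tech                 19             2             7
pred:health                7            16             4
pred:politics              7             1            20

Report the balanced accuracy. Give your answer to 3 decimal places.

0.688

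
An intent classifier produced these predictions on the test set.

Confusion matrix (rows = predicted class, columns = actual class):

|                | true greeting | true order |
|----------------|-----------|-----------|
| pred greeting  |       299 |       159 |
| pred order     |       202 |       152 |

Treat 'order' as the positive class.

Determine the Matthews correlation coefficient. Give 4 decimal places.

0.0839

MCC = (TP·TN − FP·FN) / √((TP+FP)(TP+FN)(TN+FP)(TN+FN))
Numerator = 152·299 − 202·159 = 13330
Denominator = √(354·311·501·458) = √25261949052 = 158940.0801
MCC = 13330 / 158940.0801 = 0.0839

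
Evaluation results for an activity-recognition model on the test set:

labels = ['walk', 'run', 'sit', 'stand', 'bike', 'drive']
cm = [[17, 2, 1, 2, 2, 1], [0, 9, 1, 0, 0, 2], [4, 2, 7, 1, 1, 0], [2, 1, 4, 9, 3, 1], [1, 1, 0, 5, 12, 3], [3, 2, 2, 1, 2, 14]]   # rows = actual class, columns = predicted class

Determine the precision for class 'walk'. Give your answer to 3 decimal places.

Take TP from the diagonal, FP from the rest of the 'walk' prediction marginal, FN from the rest of the 'walk' actual marginal.
precision = TP/(TP+FP).
walk: TP=17, FP=0+4+2+1+3=10 → 17/27 = 0.6296

0.630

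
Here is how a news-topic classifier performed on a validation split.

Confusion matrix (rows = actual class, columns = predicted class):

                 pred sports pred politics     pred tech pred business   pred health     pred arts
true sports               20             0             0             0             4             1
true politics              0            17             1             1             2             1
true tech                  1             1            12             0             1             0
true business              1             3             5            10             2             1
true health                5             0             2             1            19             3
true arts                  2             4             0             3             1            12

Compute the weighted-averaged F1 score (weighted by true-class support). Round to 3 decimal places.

0.655

Per-class F1 score (2·TP/(2·TP+FP+FN)):
  sports: TP=20, FP=0+1+1+5+2=9, FN=0+0+0+4+1=5 → 40/54 = 0.7407
  politics: TP=17, FP=0+1+3+0+4=8, FN=0+1+1+2+1=5 → 34/47 = 0.7234
  tech: TP=12, FP=0+1+5+2+0=8, FN=1+1+0+1+0=3 → 24/35 = 0.6857
  business: TP=10, FP=0+1+0+1+3=5, FN=1+3+5+2+1=12 → 20/37 = 0.5405
  health: TP=19, FP=4+2+1+2+1=10, FN=5+0+2+1+3=11 → 38/59 = 0.6441
  arts: TP=12, FP=1+1+0+1+3=6, FN=2+4+0+3+1=10 → 24/40 = 0.6000
Weighted-F1 score = Σ (supportᵢ/N)·F1 scoreᵢ with N=136: (25/136)·0.7407 + (22/136)·0.7234 + (15/136)·0.6857 + (22/136)·0.5405 + (30/136)·0.6441 + (22/136)·0.6000 = 0.655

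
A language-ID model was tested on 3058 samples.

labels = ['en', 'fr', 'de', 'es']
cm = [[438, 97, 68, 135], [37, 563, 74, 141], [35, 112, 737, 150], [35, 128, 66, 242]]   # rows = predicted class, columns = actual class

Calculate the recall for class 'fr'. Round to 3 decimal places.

0.626

recall = TP/(TP+FN).
fr: TP=563, FN=97+112+128=337 → 563/900 = 0.6256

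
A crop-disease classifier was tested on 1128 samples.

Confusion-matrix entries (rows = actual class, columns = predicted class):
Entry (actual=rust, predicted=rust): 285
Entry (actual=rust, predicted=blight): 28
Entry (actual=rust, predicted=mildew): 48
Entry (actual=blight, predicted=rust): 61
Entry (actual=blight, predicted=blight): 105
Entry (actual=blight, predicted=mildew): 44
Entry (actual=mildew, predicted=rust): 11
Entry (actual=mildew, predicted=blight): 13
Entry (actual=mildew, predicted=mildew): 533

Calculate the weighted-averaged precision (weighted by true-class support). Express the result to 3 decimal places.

Per-class precision (TP/(TP+FP)):
  rust: TP=285, FP=61+11=72 → 285/357 = 0.7983
  blight: TP=105, FP=28+13=41 → 105/146 = 0.7192
  mildew: TP=533, FP=48+44=92 → 533/625 = 0.8528
Weighted-precision = Σ (supportᵢ/N)·precisionᵢ with N=1128: (361/1128)·0.7983 + (210/1128)·0.7192 + (557/1128)·0.8528 = 0.810

0.810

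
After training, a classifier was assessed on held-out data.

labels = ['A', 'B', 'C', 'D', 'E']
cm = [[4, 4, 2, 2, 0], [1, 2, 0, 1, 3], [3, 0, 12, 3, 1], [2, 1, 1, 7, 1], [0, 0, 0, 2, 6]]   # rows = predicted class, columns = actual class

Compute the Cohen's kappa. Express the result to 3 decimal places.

0.407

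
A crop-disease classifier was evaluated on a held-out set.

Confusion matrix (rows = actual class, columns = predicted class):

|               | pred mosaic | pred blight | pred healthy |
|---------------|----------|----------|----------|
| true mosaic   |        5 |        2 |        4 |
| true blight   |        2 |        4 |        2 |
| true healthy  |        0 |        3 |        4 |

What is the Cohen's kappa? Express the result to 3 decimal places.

0.260

Observed agreement pₒ = trace/N = 13/26 = 0.5000
Expected agreement pₑ = Σ (rowᵢ·colᵢ)/N² = (11·7 + 8·9 + 7·10)/26² = 0.3240
κ = (pₒ − pₑ)/(1 − pₑ) = (0.5000 − 0.3240)/(1 − 0.3240) = 0.260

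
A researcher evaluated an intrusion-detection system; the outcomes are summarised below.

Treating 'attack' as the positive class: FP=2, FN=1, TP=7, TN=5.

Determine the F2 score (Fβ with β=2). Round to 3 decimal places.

Fβ = (1+β²)·TP / ((1+β²)·TP + β²·FN + FP), with β²=4
= 5·7 / (5·7 + 4·1 + 2) = 0.854

0.854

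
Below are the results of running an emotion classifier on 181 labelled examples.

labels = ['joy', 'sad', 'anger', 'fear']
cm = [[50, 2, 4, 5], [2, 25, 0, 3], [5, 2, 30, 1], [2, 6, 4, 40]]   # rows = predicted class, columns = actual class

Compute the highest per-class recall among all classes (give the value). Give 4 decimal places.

Per-class recall (TP/(TP+FN)):
  joy: TP=50, FN=2+5+2=9 → 50/59 = 0.84746
  sad: TP=25, FN=2+2+6=10 → 25/35 = 0.71429
  anger: TP=30, FN=4+0+4=8 → 30/38 = 0.78947
  fear: TP=40, FN=5+3+1=9 → 40/49 = 0.81633
Highest is class 'joy' with recall = 0.8475.

0.8475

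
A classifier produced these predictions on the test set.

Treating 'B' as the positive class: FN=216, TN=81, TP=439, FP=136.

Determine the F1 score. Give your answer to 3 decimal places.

Precision = TP/(TP+FP) = 439/575 = 0.7635
Recall = TP/(TP+FN) = 439/655 = 0.6702
F1 = 2·TP/(2·TP+FP+FN) = 878/1230 = 0.714

0.714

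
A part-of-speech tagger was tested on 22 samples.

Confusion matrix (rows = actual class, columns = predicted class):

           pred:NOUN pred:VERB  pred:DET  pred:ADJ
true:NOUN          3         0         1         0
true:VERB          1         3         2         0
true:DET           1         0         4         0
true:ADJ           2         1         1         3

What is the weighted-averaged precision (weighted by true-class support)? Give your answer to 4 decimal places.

Per-class precision (TP/(TP+FP)):
  NOUN: TP=3, FP=1+1+2=4 → 3/7 = 0.42857
  VERB: TP=3, FP=0+0+1=1 → 3/4 = 0.75000
  DET: TP=4, FP=1+2+1=4 → 4/8 = 0.50000
  ADJ: TP=3, FP=0+0+0=0 → 3/3 = 1.00000
Weighted-precision = Σ (supportᵢ/N)·precisionᵢ with N=22: (4/22)·0.42857 + (6/22)·0.75000 + (5/22)·0.50000 + (7/22)·1.00000 = 0.7143

0.7143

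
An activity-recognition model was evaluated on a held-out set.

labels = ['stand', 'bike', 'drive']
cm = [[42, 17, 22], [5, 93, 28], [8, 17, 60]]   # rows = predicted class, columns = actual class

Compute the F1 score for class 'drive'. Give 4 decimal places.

0.6154

Treat 'drive' as positive and all other classes as negative.
F1 score = 2·TP/(2·TP+FP+FN).
drive: TP=60, FP=8+17=25, FN=22+28=50 → 120/195 = 0.61538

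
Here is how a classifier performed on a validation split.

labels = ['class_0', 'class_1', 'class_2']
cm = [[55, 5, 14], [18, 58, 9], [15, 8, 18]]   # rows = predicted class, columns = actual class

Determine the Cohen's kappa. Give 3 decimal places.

0.465

Observed agreement pₒ = trace/N = 131/200 = 0.6550
Expected agreement pₑ = Σ (rowᵢ·colᵢ)/N² = (88·74 + 71·85 + 41·41)/200² = 0.3557
κ = (pₒ − pₑ)/(1 − pₑ) = (0.6550 − 0.3557)/(1 − 0.3557) = 0.465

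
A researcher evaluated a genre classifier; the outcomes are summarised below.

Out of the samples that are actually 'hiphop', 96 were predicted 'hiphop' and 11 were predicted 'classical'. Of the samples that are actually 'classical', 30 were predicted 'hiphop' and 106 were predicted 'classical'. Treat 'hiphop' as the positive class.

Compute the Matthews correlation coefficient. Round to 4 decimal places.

MCC = (TP·TN − FP·FN) / √((TP+FP)(TP+FN)(TN+FP)(TN+FN))
Numerator = 96·106 − 30·11 = 9846
Denominator = √(126·107·136·117) = √214525584 = 14646.6919
MCC = 9846 / 14646.6919 = 0.6722

0.6722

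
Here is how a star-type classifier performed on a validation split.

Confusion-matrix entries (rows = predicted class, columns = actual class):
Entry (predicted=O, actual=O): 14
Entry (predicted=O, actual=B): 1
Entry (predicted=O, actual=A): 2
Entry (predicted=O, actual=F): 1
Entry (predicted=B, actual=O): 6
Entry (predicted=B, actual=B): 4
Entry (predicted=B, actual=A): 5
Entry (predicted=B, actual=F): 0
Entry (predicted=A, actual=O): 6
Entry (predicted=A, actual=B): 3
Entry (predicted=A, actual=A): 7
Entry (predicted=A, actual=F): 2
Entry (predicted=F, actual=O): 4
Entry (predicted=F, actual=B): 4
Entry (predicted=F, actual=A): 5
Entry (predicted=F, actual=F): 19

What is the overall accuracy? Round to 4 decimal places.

0.5301

Accuracy = trace / total = (14+4+7+19=44) / 83 = 44/83 = 0.5301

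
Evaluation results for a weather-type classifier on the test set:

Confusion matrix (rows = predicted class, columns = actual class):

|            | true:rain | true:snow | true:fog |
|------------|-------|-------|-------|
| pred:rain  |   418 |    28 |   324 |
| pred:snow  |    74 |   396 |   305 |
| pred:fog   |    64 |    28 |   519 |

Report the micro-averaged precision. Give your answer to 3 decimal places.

Micro-averaging pools counts across classes: ΣTP=1333, ΣFP=823, ΣFN=823.
Micro-precision = TP/(TP+FP) on pooled counts = 0.618 (equals overall accuracy in single-label multiclass).

0.618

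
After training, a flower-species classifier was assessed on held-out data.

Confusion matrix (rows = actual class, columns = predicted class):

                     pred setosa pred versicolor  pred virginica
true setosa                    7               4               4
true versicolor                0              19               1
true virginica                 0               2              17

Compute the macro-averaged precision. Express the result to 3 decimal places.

Per-class precision (TP/(TP+FP)):
  setosa: TP=7, FP=0+0=0 → 7/7 = 1.0000
  versicolor: TP=19, FP=4+2=6 → 19/25 = 0.7600
  virginica: TP=17, FP=4+1=5 → 17/22 = 0.7727
Macro-precision = mean = (1.0000 + 0.7600 + 0.7727) / 3 = 0.844

0.844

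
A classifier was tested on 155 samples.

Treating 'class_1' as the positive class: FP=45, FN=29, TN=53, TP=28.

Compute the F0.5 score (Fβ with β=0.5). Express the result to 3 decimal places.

0.401

Fβ = (1+β²)·TP / ((1+β²)·TP + β²·FN + FP), with β²=1/4
= 1.25·28 / (1.25·28 + 0.25·29 + 45) = 0.401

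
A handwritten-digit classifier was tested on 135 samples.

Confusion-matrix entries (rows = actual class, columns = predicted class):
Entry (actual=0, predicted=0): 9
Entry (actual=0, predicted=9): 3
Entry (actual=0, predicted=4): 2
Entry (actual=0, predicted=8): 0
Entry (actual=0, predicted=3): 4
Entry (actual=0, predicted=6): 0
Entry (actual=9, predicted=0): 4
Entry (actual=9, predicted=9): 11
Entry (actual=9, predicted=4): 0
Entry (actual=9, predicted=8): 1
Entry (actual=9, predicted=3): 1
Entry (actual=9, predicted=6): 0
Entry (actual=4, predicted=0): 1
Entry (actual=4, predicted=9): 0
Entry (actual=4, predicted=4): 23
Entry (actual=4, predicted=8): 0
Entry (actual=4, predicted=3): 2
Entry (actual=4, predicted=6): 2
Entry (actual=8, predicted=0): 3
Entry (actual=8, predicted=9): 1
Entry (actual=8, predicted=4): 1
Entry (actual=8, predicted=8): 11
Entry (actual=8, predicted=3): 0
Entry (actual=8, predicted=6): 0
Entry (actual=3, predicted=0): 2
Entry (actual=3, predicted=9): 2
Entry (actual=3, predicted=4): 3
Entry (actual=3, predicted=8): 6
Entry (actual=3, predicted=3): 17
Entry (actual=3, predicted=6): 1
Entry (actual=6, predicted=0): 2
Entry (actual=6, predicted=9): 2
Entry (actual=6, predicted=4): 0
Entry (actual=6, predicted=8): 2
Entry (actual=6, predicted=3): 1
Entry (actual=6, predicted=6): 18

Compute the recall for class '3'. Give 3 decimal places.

0.548

Treat '3' as positive and all other classes as negative.
recall = TP/(TP+FN).
3: TP=17, FN=2+2+3+6+1=14 → 17/31 = 0.5484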